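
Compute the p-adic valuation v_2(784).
v_2(784) = 4

v_2(n) is the largest exponent k such that 2^k divides n. Factor out: 784 = 2^4 · 49. (Sign doesn't affect v_p.) So v_2(784) = 4.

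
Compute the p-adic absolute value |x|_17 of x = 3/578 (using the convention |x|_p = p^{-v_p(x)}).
|3/578|_17 = 289

Step 1 — compute v_17(x) by factoring powers of 17 out of the numerator and denominator: v_17(3/578) = -2. Step 2 — apply |x|_p = p^{-v_p(x)} = 17^{2} = 289.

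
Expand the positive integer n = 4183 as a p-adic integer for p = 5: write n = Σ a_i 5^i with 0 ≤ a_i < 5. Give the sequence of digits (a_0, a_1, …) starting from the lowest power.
(a_0, a_1, …) = (3, 1, 2, 3, 1, 1)

Repeated division by 5 gives the digits low-to-high: 4183 = 3 + 1·5^1 + 2·5^2 + 3·5^3 + 1·5^4 + 1·5^5. Digit sequence: (3, 1, 2, 3, 1, 1).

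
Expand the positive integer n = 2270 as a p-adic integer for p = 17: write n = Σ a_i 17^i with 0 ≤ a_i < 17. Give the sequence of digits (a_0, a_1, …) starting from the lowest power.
(a_0, a_1, …) = (9, 14, 7)

Repeated division by 17 gives the digits low-to-high: 2270 = 9 + 14·17^1 + 7·17^2. Digit sequence: (9, 14, 7).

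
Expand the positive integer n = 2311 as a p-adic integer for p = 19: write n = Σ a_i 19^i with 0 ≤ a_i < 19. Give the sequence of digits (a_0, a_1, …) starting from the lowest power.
(a_0, a_1, …) = (12, 7, 6)

Repeated division by 19 gives the digits low-to-high: 2311 = 12 + 7·19^1 + 6·19^2. Digit sequence: (12, 7, 6).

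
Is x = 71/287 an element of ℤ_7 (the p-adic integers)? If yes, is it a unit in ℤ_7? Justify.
x ∉ ℤ_7 (v_7(x) = -1 < 0)

ℤ_7 = {x ∈ ℚ_7 : v_7(x) ≥ 0} and ℤ_7^× = {x ∈ ℤ_7 : v_7(x) = 0}. Here v_7(71/287) = v_7(num) − v_7(den) = -1; compare against these criteria.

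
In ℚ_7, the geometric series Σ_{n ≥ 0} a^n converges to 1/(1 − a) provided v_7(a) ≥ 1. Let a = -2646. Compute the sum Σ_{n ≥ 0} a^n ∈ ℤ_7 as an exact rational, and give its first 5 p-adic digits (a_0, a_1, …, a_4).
Σ a^n = 1/(1 − a) = 1/2647;  first 5 digits = (1, 0, 2, 6, 2)

v_7(a) = 2 ≥ 1, so the series converges in ℤ_7 to 1/(1 − a) = 1/(1 − (-2646)) = 1/2647. Expand this rational in ℤ_7: compute digits iteratively via d_i = x_i mod 7, x_{i+1} = (x_i − d_i)/7. The first 5 digits are (1, 0, 2, 6, 2).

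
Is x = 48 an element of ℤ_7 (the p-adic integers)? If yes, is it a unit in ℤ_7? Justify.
x ∈ ℤ_7^× (unit); v_7(x) = 0

ℤ_7 = {x ∈ ℚ_7 : v_7(x) ≥ 0} and ℤ_7^× = {x ∈ ℤ_7 : v_7(x) = 0}. Here v_7(48) = v_7(num) − v_7(den) = 0; compare against these criteria.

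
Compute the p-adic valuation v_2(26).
v_2(26) = 1

v_2(n) is the largest exponent k such that 2^k divides n. Factor out: 26 = 2^1 · 13. (Sign doesn't affect v_p.) So v_2(26) = 1.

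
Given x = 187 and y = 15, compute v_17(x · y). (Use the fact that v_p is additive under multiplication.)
v_17(2805) = 1

v_p(x) = 1 (factor: 187 = 17^1 · 11); v_p(y) = 0 (factor: 15 = 17^0 · 15). Additivity: v_p(xy) = v_p(x) + v_p(y) = 1 + 0 = 1. (Direct check: xy = 2805 = 17^1 · (165).)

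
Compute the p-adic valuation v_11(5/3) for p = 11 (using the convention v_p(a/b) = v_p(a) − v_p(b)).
v_11(5/3) = 0

Factor powers of 11 from the numerator and denominator of the reduced fraction: 5 = 11^0 · 5 and 3 = 11^0 · 3. Apply v_p(a/b) = v_p(a) − v_p(b): v_11(5/3) = 0 − 0 = 0.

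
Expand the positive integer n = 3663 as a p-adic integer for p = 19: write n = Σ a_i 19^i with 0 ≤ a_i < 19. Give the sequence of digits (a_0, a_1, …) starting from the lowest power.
(a_0, a_1, …) = (15, 2, 10)

Repeated division by 19 gives the digits low-to-high: 3663 = 15 + 2·19^1 + 10·19^2. Digit sequence: (15, 2, 10).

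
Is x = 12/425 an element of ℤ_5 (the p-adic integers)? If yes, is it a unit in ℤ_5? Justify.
x ∉ ℤ_5 (v_5(x) = -2 < 0)

ℤ_5 = {x ∈ ℚ_5 : v_5(x) ≥ 0} and ℤ_5^× = {x ∈ ℤ_5 : v_5(x) = 0}. Here v_5(12/425) = v_5(num) − v_5(den) = -2; compare against these criteria.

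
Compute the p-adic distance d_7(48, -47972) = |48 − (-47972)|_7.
d_7(48, -47972) = 1/2401

Step 1 — x − y = 48 − (-47972) = 48020. Step 2 — v_7(48020) = 4 (factor: 48020 = (7^4 · 20); the sign does not affect v_p). Step 3 — |x − y|_7 = 7^{-4} = 1/2401.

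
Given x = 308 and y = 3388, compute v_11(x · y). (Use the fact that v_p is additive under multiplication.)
v_11(1043504) = 3

v_p(x) = 1 (factor: 308 = 11^1 · 28); v_p(y) = 2 (factor: 3388 = 11^2 · 28). Additivity: v_p(xy) = v_p(x) + v_p(y) = 1 + 2 = 3. (Direct check: xy = 1043504 = 11^3 · (784).)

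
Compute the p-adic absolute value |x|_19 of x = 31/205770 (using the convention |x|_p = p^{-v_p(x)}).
|31/205770|_19 = 6859

Step 1 — compute v_19(x) by factoring powers of 19 out of the numerator and denominator: v_19(31/205770) = -3. Step 2 — apply |x|_p = p^{-v_p(x)} = 19^{3} = 6859.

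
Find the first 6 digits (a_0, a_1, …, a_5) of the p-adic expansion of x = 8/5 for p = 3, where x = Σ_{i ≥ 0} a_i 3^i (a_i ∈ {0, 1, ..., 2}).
(a_0, …, a_5) = (1, 2, 0, 1, 2, 1)

v_3(8/5) = 0 (numerator and denominator both coprime to 3), so x ∈ ℤ_3^×. Compute digits iteratively via a_i = x_i mod 3, x_{i+1} = (x_i − a_i)/3, with x_0 = x:
  x_0 = 8/5;  a_0 = 1;  x_1 = (x_0 − 1)/3 = 1/5
  x_1 = 1/5;  a_1 = 2;  x_2 = (x_1 − 2)/3 = -3/5
  x_2 = -3/5;  a_2 = 0;  x_3 = (x_2 − 0)/3 = -1/5
  x_3 = -1/5;  a_3 = 1;  x_4 = (x_3 − 1)/3 = -2/5
  x_4 = -2/5;  a_4 = 2;  x_5 = (x_4 − 2)/3 = -4/5
  x_5 = -4/5;  a_5 = 1;  x_6 = (x_5 − 1)/3 = -3/5
Digits: (1, 2, 0, 1, 2, 1).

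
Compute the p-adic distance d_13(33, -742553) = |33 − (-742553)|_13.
d_13(33, -742553) = 1/371293

Step 1 — x − y = 33 − (-742553) = 742586. Step 2 — v_13(742586) = 5 (factor: 742586 = (13^5 · 2); the sign does not affect v_p). Step 3 — |x − y|_13 = 13^{-5} = 1/371293.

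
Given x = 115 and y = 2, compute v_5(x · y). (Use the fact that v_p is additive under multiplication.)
v_5(230) = 1

v_p(x) = 1 (factor: 115 = 5^1 · 23); v_p(y) = 0 (factor: 2 = 5^0 · 2). Additivity: v_p(xy) = v_p(x) + v_p(y) = 1 + 0 = 1. (Direct check: xy = 230 = 5^1 · (46).)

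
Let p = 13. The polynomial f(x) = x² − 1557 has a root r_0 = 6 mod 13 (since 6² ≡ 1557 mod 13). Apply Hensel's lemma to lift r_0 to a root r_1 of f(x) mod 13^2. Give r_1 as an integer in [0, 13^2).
r_1 = 6 (mod 169)

Hensel's recurrence: r_{i+1} = r_i − f(r_i)·(f′(r_i))^{-1} mod 13^{i+2}, with f′(x) = 2x. Iterate:
  r_0 = 6 (mod 13)
  r_1 = 6 (mod 169)
Final: r_1 = 6, and one checks f(r_1) ≡ 0 mod 13^2.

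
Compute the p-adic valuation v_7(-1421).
v_7(-1421) = 2

v_7(n) is the largest exponent k such that 7^k divides n. Factor out: -1421 = -7^2 · 29. (Sign doesn't affect v_p.) So v_7(-1421) = 2.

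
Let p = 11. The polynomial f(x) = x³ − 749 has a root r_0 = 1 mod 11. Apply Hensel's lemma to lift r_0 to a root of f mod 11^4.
r_3 = 11584 (mod 14641)

Hensel: r_{i+1} = r_i − f(r_i)/f′(r_i) mod 11^{i+2}, where f′(x) = 3x². Iterate:
  r_0 = 1 (mod 11)
  r_1 = 89 (mod 121)
  r_2 = 936 (mod 1331)
  r_3 = 11584 (mod 14641)
Final: r = 11584 with f(r) ≡ 0 mod 11^4.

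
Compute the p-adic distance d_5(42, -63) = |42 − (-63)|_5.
d_5(42, -63) = 1/5

Step 1 — x − y = 42 − (-63) = 105. Step 2 — v_5(105) = 1 (factor: 105 = (5^1 · 21); the sign does not affect v_p). Step 3 — |x − y|_5 = 5^{-1} = 1/5.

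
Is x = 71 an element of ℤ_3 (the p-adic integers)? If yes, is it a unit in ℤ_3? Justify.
x ∈ ℤ_3^× (unit); v_3(x) = 0

ℤ_3 = {x ∈ ℚ_3 : v_3(x) ≥ 0} and ℤ_3^× = {x ∈ ℤ_3 : v_3(x) = 0}. Here v_3(71) = v_3(num) − v_3(den) = 0; compare against these criteria.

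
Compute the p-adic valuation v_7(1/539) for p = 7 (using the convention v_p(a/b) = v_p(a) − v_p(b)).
v_7(1/539) = -2

Factor powers of 7 from the numerator and denominator of the reduced fraction: 1 = 7^0 · 1 and 539 = 7^2 · 11. Apply v_p(a/b) = v_p(a) − v_p(b): v_7(1/539) = 0 − 2 = -2.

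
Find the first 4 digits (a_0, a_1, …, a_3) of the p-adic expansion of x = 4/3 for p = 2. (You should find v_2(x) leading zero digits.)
(a_0, …, a_3) = (0, 0, 1, 1)

v_2(4/3) = 2, so a_0 = ... = a_1 = 0. Factor out: x = 2^2 · u with u = 1/3 a unit in ℤ_2. Expand u iteratively via a_{v+i} = u_i mod 2, u_{i+1} = (u_i − a_{v+i})/2:
  u_0 = 1/3;  a_2 = 1;  u_1 = (u_0 − 1)/2 = -1/3
  u_1 = -1/3;  a_3 = 1;  u_2 = (u_1 − 1)/2 = -2/3
Digits: (0, 0, 1, 1).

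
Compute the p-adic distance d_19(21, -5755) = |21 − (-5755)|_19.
d_19(21, -5755) = 1/361

Step 1 — x − y = 21 − (-5755) = 5776. Step 2 — v_19(5776) = 2 (factor: 5776 = (19^2 · 16); the sign does not affect v_p). Step 3 — |x − y|_19 = 19^{-2} = 1/361.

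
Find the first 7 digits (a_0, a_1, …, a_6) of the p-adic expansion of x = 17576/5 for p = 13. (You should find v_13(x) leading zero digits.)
(a_0, …, a_6) = (0, 0, 0, 12, 7, 2, 5)

v_13(17576/5) = 3, so a_0 = ... = a_2 = 0. Factor out: x = 13^3 · u with u = 8/5 a unit in ℤ_13. Expand u iteratively via a_{v+i} = u_i mod 13, u_{i+1} = (u_i − a_{v+i})/13:
  u_0 = 8/5;  a_3 = 12;  u_1 = (u_0 − 12)/13 = -4/5
  u_1 = -4/5;  a_4 = 7;  u_2 = (u_1 − 7)/13 = -3/5
  u_2 = -3/5;  a_5 = 2;  u_3 = (u_2 − 2)/13 = -1/5
  u_3 = -1/5;  a_6 = 5;  u_4 = (u_3 − 5)/13 = -2/5
Digits: (0, 0, 0, 12, 7, 2, 5).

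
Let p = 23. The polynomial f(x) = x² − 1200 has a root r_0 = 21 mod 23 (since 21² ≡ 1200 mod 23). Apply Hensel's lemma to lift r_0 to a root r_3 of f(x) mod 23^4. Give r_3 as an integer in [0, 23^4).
r_3 = 73759 (mod 279841)

Hensel's recurrence: r_{i+1} = r_i − f(r_i)·(f′(r_i))^{-1} mod 23^{i+2}, with f′(x) = 2x. Iterate:
  r_0 = 21 (mod 23)
  r_1 = 228 (mod 529)
  r_2 = 757 (mod 12167)
  r_3 = 73759 (mod 279841)
Final: r_3 = 73759, and one checks f(r_3) ≡ 0 mod 23^4.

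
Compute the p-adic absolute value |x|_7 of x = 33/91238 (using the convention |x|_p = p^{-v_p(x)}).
|33/91238|_7 = 2401

Step 1 — compute v_7(x) by factoring powers of 7 out of the numerator and denominator: v_7(33/91238) = -4. Step 2 — apply |x|_p = p^{-v_p(x)} = 7^{4} = 2401.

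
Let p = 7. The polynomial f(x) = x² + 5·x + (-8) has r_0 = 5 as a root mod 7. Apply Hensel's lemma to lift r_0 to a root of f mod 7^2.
r_1 = 12 (mod 49)

Hensel: r_{i+1} = r_i − f(r_i)·(f′(r_i))^{-1} mod 7^{i+2}, f′(x) = 2x + 5. Iterate:
  r_0 = 5 (mod 7)
  r_1 = 12 (mod 49)
Final: r = 12 satisfies f(r) ≡ 0 mod 7^2.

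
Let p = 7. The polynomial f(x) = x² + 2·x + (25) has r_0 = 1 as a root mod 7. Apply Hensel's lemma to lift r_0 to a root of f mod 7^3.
r_2 = 239 (mod 343)

Hensel: r_{i+1} = r_i − f(r_i)·(f′(r_i))^{-1} mod 7^{i+2}, f′(x) = 2x + 2. Iterate:
  r_0 = 1 (mod 7)
  r_1 = 43 (mod 49)
  r_2 = 239 (mod 343)
Final: r = 239 satisfies f(r) ≡ 0 mod 7^3.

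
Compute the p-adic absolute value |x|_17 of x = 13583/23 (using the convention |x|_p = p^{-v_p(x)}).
|13583/23|_17 = 1/289

Step 1 — compute v_17(x) by factoring powers of 17 out of the numerator and denominator: v_17(13583/23) = 2. Step 2 — apply |x|_p = p^{-v_p(x)} = 17^{-2} = 1/289.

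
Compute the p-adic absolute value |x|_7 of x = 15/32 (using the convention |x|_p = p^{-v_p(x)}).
|15/32|_7 = 1

Step 1 — compute v_7(x) by factoring powers of 7 out of the numerator and denominator: v_7(15/32) = 0. Step 2 — apply |x|_p = p^{-v_p(x)} = 7^{0} = 1.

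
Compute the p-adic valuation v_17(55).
v_17(55) = 0

v_17(n) is the largest exponent k such that 17^k divides n. Factor out: 55 = 17^0 · 55. (Sign doesn't affect v_p.) So v_17(55) = 0.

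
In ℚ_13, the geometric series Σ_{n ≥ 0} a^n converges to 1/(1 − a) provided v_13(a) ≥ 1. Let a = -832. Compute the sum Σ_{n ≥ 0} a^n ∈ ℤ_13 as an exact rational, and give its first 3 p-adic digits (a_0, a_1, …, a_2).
Σ a^n = 1/(1 − a) = 1/833;  first 3 digits = (1, 1, 9)

v_13(a) = 1 ≥ 1, so the series converges in ℤ_13 to 1/(1 − a) = 1/(1 − (-832)) = 1/833. Expand this rational in ℤ_13: compute digits iteratively via d_i = x_i mod 13, x_{i+1} = (x_i − d_i)/13. The first 3 digits are (1, 1, 9).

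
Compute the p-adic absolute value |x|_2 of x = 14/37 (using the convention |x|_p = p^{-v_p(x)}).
|14/37|_2 = 1/2

Step 1 — compute v_2(x) by factoring powers of 2 out of the numerator and denominator: v_2(14/37) = 1. Step 2 — apply |x|_p = p^{-v_p(x)} = 2^{-1} = 1/2.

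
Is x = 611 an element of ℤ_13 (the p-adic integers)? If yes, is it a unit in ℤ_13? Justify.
x ∈ ℤ_13 but not a unit; v_13(x) = 1 > 0

ℤ_13 = {x ∈ ℚ_13 : v_13(x) ≥ 0} and ℤ_13^× = {x ∈ ℤ_13 : v_13(x) = 0}. Here v_13(611) = v_13(num) − v_13(den) = 1; compare against these criteria.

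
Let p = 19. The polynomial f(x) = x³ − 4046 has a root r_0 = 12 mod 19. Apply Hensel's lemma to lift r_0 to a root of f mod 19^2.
r_1 = 126 (mod 361)

Hensel: r_{i+1} = r_i − f(r_i)/f′(r_i) mod 19^{i+2}, where f′(x) = 3x². Iterate:
  r_0 = 12 (mod 19)
  r_1 = 126 (mod 361)
Final: r = 126 with f(r) ≡ 0 mod 19^2.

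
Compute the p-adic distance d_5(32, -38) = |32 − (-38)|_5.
d_5(32, -38) = 1/5

Step 1 — x − y = 32 − (-38) = 70. Step 2 — v_5(70) = 1 (factor: 70 = (5^1 · 14); the sign does not affect v_p). Step 3 — |x − y|_5 = 5^{-1} = 1/5.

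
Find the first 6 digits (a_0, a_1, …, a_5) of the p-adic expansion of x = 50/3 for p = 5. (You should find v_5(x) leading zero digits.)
(a_0, …, a_5) = (0, 0, 4, 1, 3, 1)

v_5(50/3) = 2, so a_0 = ... = a_1 = 0. Factor out: x = 5^2 · u with u = 2/3 a unit in ℤ_5. Expand u iteratively via a_{v+i} = u_i mod 5, u_{i+1} = (u_i − a_{v+i})/5:
  u_0 = 2/3;  a_2 = 4;  u_1 = (u_0 − 4)/5 = -2/3
  u_1 = -2/3;  a_3 = 1;  u_2 = (u_1 − 1)/5 = -1/3
  u_2 = -1/3;  a_4 = 3;  u_3 = (u_2 − 3)/5 = -2/3
  u_3 = -2/3;  a_5 = 1;  u_4 = (u_3 − 1)/5 = -1/3
Digits: (0, 0, 4, 1, 3, 1).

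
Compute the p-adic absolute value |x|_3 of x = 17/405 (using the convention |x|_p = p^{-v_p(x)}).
|17/405|_3 = 81

Step 1 — compute v_3(x) by factoring powers of 3 out of the numerator and denominator: v_3(17/405) = -4. Step 2 — apply |x|_p = p^{-v_p(x)} = 3^{4} = 81.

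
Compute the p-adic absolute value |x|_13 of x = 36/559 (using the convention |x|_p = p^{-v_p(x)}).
|36/559|_13 = 13

Step 1 — compute v_13(x) by factoring powers of 13 out of the numerator and denominator: v_13(36/559) = -1. Step 2 — apply |x|_p = p^{-v_p(x)} = 13^{1} = 13.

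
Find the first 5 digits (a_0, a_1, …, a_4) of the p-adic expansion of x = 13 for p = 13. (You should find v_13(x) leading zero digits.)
(a_0, …, a_4) = (0, 1, 0, 0, 0)

v_13(13) = 1, so a_0 = ... = a_0 = 0. Factor out: x = 13^1 · u with u = 1 a unit in ℤ_13. Expand u iteratively via a_{v+i} = u_i mod 13, u_{i+1} = (u_i − a_{v+i})/13:
  u_0 = 1;  a_1 = 1;  u_1 = (u_0 − 1)/13 = 0
  u_1 = 0;  a_2 = 0;  u_2 = (u_1 − 0)/13 = 0
  u_2 = 0;  a_3 = 0;  u_3 = (u_2 − 0)/13 = 0
  u_3 = 0;  a_4 = 0;  u_4 = (u_3 − 0)/13 = 0
Digits: (0, 1, 0, 0, 0).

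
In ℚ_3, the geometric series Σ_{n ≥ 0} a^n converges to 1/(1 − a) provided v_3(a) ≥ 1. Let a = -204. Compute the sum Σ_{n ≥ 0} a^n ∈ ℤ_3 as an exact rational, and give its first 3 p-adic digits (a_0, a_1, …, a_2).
Σ a^n = 1/(1 − a) = 1/205;  first 3 digits = (1, 1, 2)

v_3(a) = 1 ≥ 1, so the series converges in ℤ_3 to 1/(1 − a) = 1/(1 − (-204)) = 1/205. Expand this rational in ℤ_3: compute digits iteratively via d_i = x_i mod 3, x_{i+1} = (x_i − d_i)/3. The first 3 digits are (1, 1, 2).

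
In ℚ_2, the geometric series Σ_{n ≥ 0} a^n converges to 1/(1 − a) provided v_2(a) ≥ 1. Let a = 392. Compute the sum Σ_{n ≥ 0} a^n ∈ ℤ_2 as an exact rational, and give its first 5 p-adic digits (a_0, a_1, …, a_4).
Σ a^n = 1/(1 − a) = -1/391;  first 5 digits = (1, 0, 0, 1, 0)

v_2(a) = 3 ≥ 1, so the series converges in ℤ_2 to 1/(1 − a) = 1/(1 − 392) = -1/391. Expand this rational in ℤ_2: compute digits iteratively via d_i = x_i mod 2, x_{i+1} = (x_i − d_i)/2. The first 5 digits are (1, 0, 0, 1, 0).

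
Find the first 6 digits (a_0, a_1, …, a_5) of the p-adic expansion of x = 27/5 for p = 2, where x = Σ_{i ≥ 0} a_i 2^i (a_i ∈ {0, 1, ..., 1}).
(a_0, …, a_5) = (1, 1, 1, 1, 1, 0)

v_2(27/5) = 0 (numerator and denominator both coprime to 2), so x ∈ ℤ_2^×. Compute digits iteratively via a_i = x_i mod 2, x_{i+1} = (x_i − a_i)/2, with x_0 = x:
  x_0 = 27/5;  a_0 = 1;  x_1 = (x_0 − 1)/2 = 11/5
  x_1 = 11/5;  a_1 = 1;  x_2 = (x_1 − 1)/2 = 3/5
  x_2 = 3/5;  a_2 = 1;  x_3 = (x_2 − 1)/2 = -1/5
  x_3 = -1/5;  a_3 = 1;  x_4 = (x_3 − 1)/2 = -3/5
  x_4 = -3/5;  a_4 = 1;  x_5 = (x_4 − 1)/2 = -4/5
  x_5 = -4/5;  a_5 = 0;  x_6 = (x_5 − 0)/2 = -2/5
Digits: (1, 1, 1, 1, 1, 0).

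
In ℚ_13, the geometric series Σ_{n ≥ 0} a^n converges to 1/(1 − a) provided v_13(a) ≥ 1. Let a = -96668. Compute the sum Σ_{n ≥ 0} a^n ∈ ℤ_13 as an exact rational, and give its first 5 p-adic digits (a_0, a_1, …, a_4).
Σ a^n = 1/(1 − a) = 1/96669;  first 5 digits = (1, 0, 0, 8, 9)

v_13(a) = 3 ≥ 1, so the series converges in ℤ_13 to 1/(1 − a) = 1/(1 − (-96668)) = 1/96669. Expand this rational in ℤ_13: compute digits iteratively via d_i = x_i mod 13, x_{i+1} = (x_i − d_i)/13. The first 5 digits are (1, 0, 0, 8, 9).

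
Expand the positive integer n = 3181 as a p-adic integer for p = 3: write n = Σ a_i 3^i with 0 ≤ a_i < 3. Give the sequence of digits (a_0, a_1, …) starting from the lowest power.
(a_0, a_1, …) = (1, 1, 2, 0, 0, 1, 1, 1)

Repeated division by 3 gives the digits low-to-high: 3181 = 1 + 1·3^1 + 2·3^2 + 1·3^5 + 1·3^6 + 1·3^7. Digit sequence: (1, 1, 2, 0, 0, 1, 1, 1).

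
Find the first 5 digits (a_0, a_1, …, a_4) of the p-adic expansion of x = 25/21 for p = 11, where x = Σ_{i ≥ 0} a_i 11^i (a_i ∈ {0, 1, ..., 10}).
(a_0, …, a_4) = (8, 2, 5, 10, 9)

v_11(25/21) = 0 (numerator and denominator both coprime to 11), so x ∈ ℤ_11^×. Compute digits iteratively via a_i = x_i mod 11, x_{i+1} = (x_i − a_i)/11, with x_0 = x:
  x_0 = 25/21;  a_0 = 8;  x_1 = (x_0 − 8)/11 = -13/21
  x_1 = -13/21;  a_1 = 2;  x_2 = (x_1 − 2)/11 = -5/21
  x_2 = -5/21;  a_2 = 5;  x_3 = (x_2 − 5)/11 = -10/21
  x_3 = -10/21;  a_3 = 10;  x_4 = (x_3 − 10)/11 = -20/21
  x_4 = -20/21;  a_4 = 9;  x_5 = (x_4 − 9)/11 = -19/21
Digits: (8, 2, 5, 10, 9).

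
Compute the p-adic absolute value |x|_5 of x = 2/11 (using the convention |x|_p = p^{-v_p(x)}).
|2/11|_5 = 1

Step 1 — compute v_5(x) by factoring powers of 5 out of the numerator and denominator: v_5(2/11) = 0. Step 2 — apply |x|_p = p^{-v_p(x)} = 5^{0} = 1.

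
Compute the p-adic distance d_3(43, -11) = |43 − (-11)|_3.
d_3(43, -11) = 1/27

Step 1 — x − y = 43 − (-11) = 54. Step 2 — v_3(54) = 3 (factor: 54 = (3^3 · 2); the sign does not affect v_p). Step 3 — |x − y|_3 = 3^{-3} = 1/27.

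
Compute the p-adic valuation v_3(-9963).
v_3(-9963) = 5

v_3(n) is the largest exponent k such that 3^k divides n. Factor out: -9963 = -3^5 · 41. (Sign doesn't affect v_p.) So v_3(-9963) = 5.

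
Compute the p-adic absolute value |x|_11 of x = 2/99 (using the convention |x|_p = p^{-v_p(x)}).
|2/99|_11 = 11

Step 1 — compute v_11(x) by factoring powers of 11 out of the numerator and denominator: v_11(2/99) = -1. Step 2 — apply |x|_p = p^{-v_p(x)} = 11^{1} = 11.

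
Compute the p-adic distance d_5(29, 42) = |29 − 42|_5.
d_5(29, 42) = 1

Step 1 — x − y = 29 − 42 = -13. Step 2 — v_5(-13) = 0 (factor: -13 = −(5^0 · 13); the sign does not affect v_p). Step 3 — |x − y|_5 = 5^{0} = 1.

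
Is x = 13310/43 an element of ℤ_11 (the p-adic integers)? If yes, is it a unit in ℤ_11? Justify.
x ∈ ℤ_11 but not a unit; v_11(x) = 3 > 0

ℤ_11 = {x ∈ ℚ_11 : v_11(x) ≥ 0} and ℤ_11^× = {x ∈ ℤ_11 : v_11(x) = 0}. Here v_11(13310/43) = v_11(num) − v_11(den) = 3; compare against these criteria.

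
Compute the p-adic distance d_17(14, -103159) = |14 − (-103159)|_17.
d_17(14, -103159) = 1/4913

Step 1 — x − y = 14 − (-103159) = 103173. Step 2 — v_17(103173) = 3 (factor: 103173 = (17^3 · 21); the sign does not affect v_p). Step 3 — |x − y|_17 = 17^{-3} = 1/4913.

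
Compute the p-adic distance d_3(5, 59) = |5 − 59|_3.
d_3(5, 59) = 1/27

Step 1 — x − y = 5 − 59 = -54. Step 2 — v_3(-54) = 3 (factor: -54 = −(3^3 · 2); the sign does not affect v_p). Step 3 — |x − y|_3 = 3^{-3} = 1/27.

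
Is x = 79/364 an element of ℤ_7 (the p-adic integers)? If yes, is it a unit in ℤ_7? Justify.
x ∉ ℤ_7 (v_7(x) = -1 < 0)

ℤ_7 = {x ∈ ℚ_7 : v_7(x) ≥ 0} and ℤ_7^× = {x ∈ ℤ_7 : v_7(x) = 0}. Here v_7(79/364) = v_7(num) − v_7(den) = -1; compare against these criteria.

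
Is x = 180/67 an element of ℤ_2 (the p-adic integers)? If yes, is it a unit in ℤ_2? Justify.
x ∈ ℤ_2 but not a unit; v_2(x) = 2 > 0

ℤ_2 = {x ∈ ℚ_2 : v_2(x) ≥ 0} and ℤ_2^× = {x ∈ ℤ_2 : v_2(x) = 0}. Here v_2(180/67) = v_2(num) − v_2(den) = 2; compare against these criteria.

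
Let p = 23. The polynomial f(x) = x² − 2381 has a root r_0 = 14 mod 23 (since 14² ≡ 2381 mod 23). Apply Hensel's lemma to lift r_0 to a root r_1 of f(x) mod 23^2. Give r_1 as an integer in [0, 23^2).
r_1 = 451 (mod 529)

Hensel's recurrence: r_{i+1} = r_i − f(r_i)·(f′(r_i))^{-1} mod 23^{i+2}, with f′(x) = 2x. Iterate:
  r_0 = 14 (mod 23)
  r_1 = 451 (mod 529)
Final: r_1 = 451, and one checks f(r_1) ≡ 0 mod 23^2.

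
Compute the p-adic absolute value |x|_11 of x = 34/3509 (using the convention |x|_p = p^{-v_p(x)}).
|34/3509|_11 = 121

Step 1 — compute v_11(x) by factoring powers of 11 out of the numerator and denominator: v_11(34/3509) = -2. Step 2 — apply |x|_p = p^{-v_p(x)} = 11^{2} = 121.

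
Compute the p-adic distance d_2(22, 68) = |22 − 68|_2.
d_2(22, 68) = 1/2

Step 1 — x − y = 22 − 68 = -46. Step 2 — v_2(-46) = 1 (factor: -46 = −(2^1 · 23); the sign does not affect v_p). Step 3 — |x − y|_2 = 2^{-1} = 1/2.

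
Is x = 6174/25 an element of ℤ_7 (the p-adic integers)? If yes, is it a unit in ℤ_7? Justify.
x ∈ ℤ_7 but not a unit; v_7(x) = 3 > 0

ℤ_7 = {x ∈ ℚ_7 : v_7(x) ≥ 0} and ℤ_7^× = {x ∈ ℤ_7 : v_7(x) = 0}. Here v_7(6174/25) = v_7(num) − v_7(den) = 3; compare against these criteria.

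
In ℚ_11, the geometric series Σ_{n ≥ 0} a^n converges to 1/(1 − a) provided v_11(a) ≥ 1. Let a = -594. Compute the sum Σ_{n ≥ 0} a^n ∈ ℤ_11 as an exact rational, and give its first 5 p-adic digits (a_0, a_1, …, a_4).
Σ a^n = 1/(1 − a) = 1/595;  first 5 digits = (1, 1, 7, 1, 10)

v_11(a) = 1 ≥ 1, so the series converges in ℤ_11 to 1/(1 − a) = 1/(1 − (-594)) = 1/595. Expand this rational in ℤ_11: compute digits iteratively via d_i = x_i mod 11, x_{i+1} = (x_i − d_i)/11. The first 5 digits are (1, 1, 7, 1, 10).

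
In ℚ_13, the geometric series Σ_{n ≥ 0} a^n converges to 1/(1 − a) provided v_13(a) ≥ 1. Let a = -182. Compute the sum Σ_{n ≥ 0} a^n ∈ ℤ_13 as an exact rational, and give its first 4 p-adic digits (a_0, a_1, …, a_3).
Σ a^n = 1/(1 − a) = 1/183;  first 4 digits = (1, 12, 12, 0)

v_13(a) = 1 ≥ 1, so the series converges in ℤ_13 to 1/(1 − a) = 1/(1 − (-182)) = 1/183. Expand this rational in ℤ_13: compute digits iteratively via d_i = x_i mod 13, x_{i+1} = (x_i − d_i)/13. The first 4 digits are (1, 12, 12, 0).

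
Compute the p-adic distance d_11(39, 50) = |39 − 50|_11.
d_11(39, 50) = 1/11

Step 1 — x − y = 39 − 50 = -11. Step 2 — v_11(-11) = 1 (factor: -11 = −(11^1 · 1); the sign does not affect v_p). Step 3 — |x − y|_11 = 11^{-1} = 1/11.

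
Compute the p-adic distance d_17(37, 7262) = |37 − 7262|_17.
d_17(37, 7262) = 1/289

Step 1 — x − y = 37 − 7262 = -7225. Step 2 — v_17(-7225) = 2 (factor: -7225 = −(17^2 · 25); the sign does not affect v_p). Step 3 — |x − y|_17 = 17^{-2} = 1/289.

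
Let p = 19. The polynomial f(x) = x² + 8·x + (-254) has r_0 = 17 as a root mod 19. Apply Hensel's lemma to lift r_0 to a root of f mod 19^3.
r_2 = 245 (mod 6859)

Hensel: r_{i+1} = r_i − f(r_i)·(f′(r_i))^{-1} mod 19^{i+2}, f′(x) = 2x + 8. Iterate:
  r_0 = 17 (mod 19)
  r_1 = 245 (mod 361)
  r_2 = 245 (mod 6859)
Final: r = 245 satisfies f(r) ≡ 0 mod 19^3.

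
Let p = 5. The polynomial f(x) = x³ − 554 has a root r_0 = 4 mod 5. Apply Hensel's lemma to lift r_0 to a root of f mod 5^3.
r_2 = 34 (mod 125)

Hensel: r_{i+1} = r_i − f(r_i)/f′(r_i) mod 5^{i+2}, where f′(x) = 3x². Iterate:
  r_0 = 4 (mod 5)
  r_1 = 9 (mod 25)
  r_2 = 34 (mod 125)
Final: r = 34 with f(r) ≡ 0 mod 5^3.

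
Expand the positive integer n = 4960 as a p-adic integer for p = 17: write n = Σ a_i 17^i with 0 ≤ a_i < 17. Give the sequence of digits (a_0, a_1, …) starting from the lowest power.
(a_0, a_1, …) = (13, 2, 0, 1)

Repeated division by 17 gives the digits low-to-high: 4960 = 13 + 2·17^1 + 1·17^3. Digit sequence: (13, 2, 0, 1).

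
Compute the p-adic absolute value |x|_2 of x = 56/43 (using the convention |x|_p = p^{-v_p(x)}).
|56/43|_2 = 1/8

Step 1 — compute v_2(x) by factoring powers of 2 out of the numerator and denominator: v_2(56/43) = 3. Step 2 — apply |x|_p = p^{-v_p(x)} = 2^{-3} = 1/8.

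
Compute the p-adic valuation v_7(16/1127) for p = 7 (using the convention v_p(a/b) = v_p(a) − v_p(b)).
v_7(16/1127) = -2

Factor powers of 7 from the numerator and denominator of the reduced fraction: 16 = 7^0 · 16 and 1127 = 7^2 · 23. Apply v_p(a/b) = v_p(a) − v_p(b): v_7(16/1127) = 0 − 2 = -2.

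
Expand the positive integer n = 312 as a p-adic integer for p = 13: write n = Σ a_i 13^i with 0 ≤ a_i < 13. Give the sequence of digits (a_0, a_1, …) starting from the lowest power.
(a_0, a_1, …) = (0, 11, 1)

Repeated division by 13 gives the digits low-to-high: 312 = 11·13^1 + 1·13^2. Digit sequence: (0, 11, 1).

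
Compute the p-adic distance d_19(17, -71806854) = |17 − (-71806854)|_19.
d_19(17, -71806854) = 1/2476099

Step 1 — x − y = 17 − (-71806854) = 71806871. Step 2 — v_19(71806871) = 5 (factor: 71806871 = (19^5 · 29); the sign does not affect v_p). Step 3 — |x − y|_19 = 19^{-5} = 1/2476099.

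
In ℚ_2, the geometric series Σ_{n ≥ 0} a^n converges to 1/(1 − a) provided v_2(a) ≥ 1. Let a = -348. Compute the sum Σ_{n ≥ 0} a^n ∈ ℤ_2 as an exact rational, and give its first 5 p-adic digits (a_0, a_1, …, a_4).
Σ a^n = 1/(1 − a) = 1/349;  first 5 digits = (1, 0, 1, 0, 1)

v_2(a) = 2 ≥ 1, so the series converges in ℤ_2 to 1/(1 − a) = 1/(1 − (-348)) = 1/349. Expand this rational in ℤ_2: compute digits iteratively via d_i = x_i mod 2, x_{i+1} = (x_i − d_i)/2. The first 5 digits are (1, 0, 1, 0, 1).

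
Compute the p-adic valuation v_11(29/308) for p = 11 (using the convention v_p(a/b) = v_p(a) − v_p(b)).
v_11(29/308) = -1

Factor powers of 11 from the numerator and denominator of the reduced fraction: 29 = 11^0 · 29 and 308 = 11^1 · 28. Apply v_p(a/b) = v_p(a) − v_p(b): v_11(29/308) = 0 − 1 = -1.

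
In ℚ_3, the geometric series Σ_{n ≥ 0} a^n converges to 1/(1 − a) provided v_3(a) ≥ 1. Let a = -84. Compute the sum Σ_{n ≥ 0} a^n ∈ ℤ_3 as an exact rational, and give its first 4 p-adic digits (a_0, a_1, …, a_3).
Σ a^n = 1/(1 − a) = 1/85;  first 4 digits = (1, 2, 0, 2)

v_3(a) = 1 ≥ 1, so the series converges in ℤ_3 to 1/(1 − a) = 1/(1 − (-84)) = 1/85. Expand this rational in ℤ_3: compute digits iteratively via d_i = x_i mod 3, x_{i+1} = (x_i − d_i)/3. The first 4 digits are (1, 2, 0, 2).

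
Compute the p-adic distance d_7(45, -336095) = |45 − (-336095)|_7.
d_7(45, -336095) = 1/16807

Step 1 — x − y = 45 − (-336095) = 336140. Step 2 — v_7(336140) = 5 (factor: 336140 = (7^5 · 20); the sign does not affect v_p). Step 3 — |x − y|_7 = 7^{-5} = 1/16807.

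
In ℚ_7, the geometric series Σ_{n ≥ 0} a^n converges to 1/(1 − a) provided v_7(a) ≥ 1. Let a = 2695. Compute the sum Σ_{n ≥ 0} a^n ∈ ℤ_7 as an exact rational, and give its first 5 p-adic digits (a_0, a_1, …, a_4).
Σ a^n = 1/(1 − a) = -1/2694;  first 5 digits = (1, 0, 6, 0, 2)

v_7(a) = 2 ≥ 1, so the series converges in ℤ_7 to 1/(1 − a) = 1/(1 − 2695) = -1/2694. Expand this rational in ℤ_7: compute digits iteratively via d_i = x_i mod 7, x_{i+1} = (x_i − d_i)/7. The first 5 digits are (1, 0, 6, 0, 2).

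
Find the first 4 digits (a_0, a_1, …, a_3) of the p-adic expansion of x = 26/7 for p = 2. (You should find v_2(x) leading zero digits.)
(a_0, …, a_3) = (0, 1, 1, 0)

v_2(26/7) = 1, so a_0 = ... = a_0 = 0. Factor out: x = 2^1 · u with u = 13/7 a unit in ℤ_2. Expand u iteratively via a_{v+i} = u_i mod 2, u_{i+1} = (u_i − a_{v+i})/2:
  u_0 = 13/7;  a_1 = 1;  u_1 = (u_0 − 1)/2 = 3/7
  u_1 = 3/7;  a_2 = 1;  u_2 = (u_1 − 1)/2 = -2/7
  u_2 = -2/7;  a_3 = 0;  u_3 = (u_2 − 0)/2 = -1/7
Digits: (0, 1, 1, 0).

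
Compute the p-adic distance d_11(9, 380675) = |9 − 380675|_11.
d_11(9, 380675) = 1/14641

Step 1 — x − y = 9 − 380675 = -380666. Step 2 — v_11(-380666) = 4 (factor: -380666 = −(11^4 · 26); the sign does not affect v_p). Step 3 — |x − y|_11 = 11^{-4} = 1/14641.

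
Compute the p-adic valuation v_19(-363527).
v_19(-363527) = 3

v_19(n) is the largest exponent k such that 19^k divides n. Factor out: -363527 = -19^3 · 53. (Sign doesn't affect v_p.) So v_19(-363527) = 3.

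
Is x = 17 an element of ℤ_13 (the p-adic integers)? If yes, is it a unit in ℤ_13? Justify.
x ∈ ℤ_13^× (unit); v_13(x) = 0

ℤ_13 = {x ∈ ℚ_13 : v_13(x) ≥ 0} and ℤ_13^× = {x ∈ ℤ_13 : v_13(x) = 0}. Here v_13(17) = v_13(num) − v_13(den) = 0; compare against these criteria.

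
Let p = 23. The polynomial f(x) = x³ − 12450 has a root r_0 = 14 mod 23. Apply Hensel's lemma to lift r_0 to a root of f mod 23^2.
r_1 = 313 (mod 529)

Hensel: r_{i+1} = r_i − f(r_i)/f′(r_i) mod 23^{i+2}, where f′(x) = 3x². Iterate:
  r_0 = 14 (mod 23)
  r_1 = 313 (mod 529)
Final: r = 313 with f(r) ≡ 0 mod 23^2.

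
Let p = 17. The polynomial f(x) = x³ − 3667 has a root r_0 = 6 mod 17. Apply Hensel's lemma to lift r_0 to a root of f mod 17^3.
r_2 = 4290 (mod 4913)

Hensel: r_{i+1} = r_i − f(r_i)/f′(r_i) mod 17^{i+2}, where f′(x) = 3x². Iterate:
  r_0 = 6 (mod 17)
  r_1 = 244 (mod 289)
  r_2 = 4290 (mod 4913)
Final: r = 4290 with f(r) ≡ 0 mod 17^3.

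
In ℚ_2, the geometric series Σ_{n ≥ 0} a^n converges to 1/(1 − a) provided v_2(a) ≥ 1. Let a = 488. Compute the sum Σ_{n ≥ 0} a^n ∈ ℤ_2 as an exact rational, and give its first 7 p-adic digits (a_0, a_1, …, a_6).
Σ a^n = 1/(1 − a) = -1/487;  first 7 digits = (1, 0, 0, 1, 0, 1, 0)

v_2(a) = 3 ≥ 1, so the series converges in ℤ_2 to 1/(1 − a) = 1/(1 − 488) = -1/487. Expand this rational in ℤ_2: compute digits iteratively via d_i = x_i mod 2, x_{i+1} = (x_i − d_i)/2. The first 7 digits are (1, 0, 0, 1, 0, 1, 0).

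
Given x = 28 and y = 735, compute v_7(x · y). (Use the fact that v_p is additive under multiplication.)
v_7(20580) = 3

v_p(x) = 1 (factor: 28 = 7^1 · 4); v_p(y) = 2 (factor: 735 = 7^2 · 15). Additivity: v_p(xy) = v_p(x) + v_p(y) = 1 + 2 = 3. (Direct check: xy = 20580 = 7^3 · (60).)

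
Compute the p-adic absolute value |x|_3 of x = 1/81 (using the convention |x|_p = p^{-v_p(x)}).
|1/81|_3 = 81

Step 1 — compute v_3(x) by factoring powers of 3 out of the numerator and denominator: v_3(1/81) = -4. Step 2 — apply |x|_p = p^{-v_p(x)} = 3^{4} = 81.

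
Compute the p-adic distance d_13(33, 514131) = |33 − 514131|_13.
d_13(33, 514131) = 1/28561

Step 1 — x − y = 33 − 514131 = -514098. Step 2 — v_13(-514098) = 4 (factor: -514098 = −(13^4 · 18); the sign does not affect v_p). Step 3 — |x − y|_13 = 13^{-4} = 1/28561.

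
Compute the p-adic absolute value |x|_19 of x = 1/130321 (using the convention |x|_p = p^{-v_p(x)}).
|1/130321|_19 = 130321

Step 1 — compute v_19(x) by factoring powers of 19 out of the numerator and denominator: v_19(1/130321) = -4. Step 2 — apply |x|_p = p^{-v_p(x)} = 19^{4} = 130321.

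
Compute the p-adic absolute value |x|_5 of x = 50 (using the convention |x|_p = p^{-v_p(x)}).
|50|_5 = 1/25

Step 1 — compute v_5(x) by factoring powers of 5 out of the numerator and denominator: v_5(50) = 2. Step 2 — apply |x|_p = p^{-v_p(x)} = 5^{-2} = 1/25.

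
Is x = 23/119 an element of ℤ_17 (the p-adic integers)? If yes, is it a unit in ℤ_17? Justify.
x ∉ ℤ_17 (v_17(x) = -1 < 0)

ℤ_17 = {x ∈ ℚ_17 : v_17(x) ≥ 0} and ℤ_17^× = {x ∈ ℤ_17 : v_17(x) = 0}. Here v_17(23/119) = v_17(num) − v_17(den) = -1; compare against these criteria.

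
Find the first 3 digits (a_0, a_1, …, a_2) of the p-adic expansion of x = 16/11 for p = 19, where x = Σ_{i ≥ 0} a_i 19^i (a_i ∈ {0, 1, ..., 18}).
(a_0, …, a_2) = (17, 13, 1)

v_19(16/11) = 0 (numerator and denominator both coprime to 19), so x ∈ ℤ_19^×. Compute digits iteratively via a_i = x_i mod 19, x_{i+1} = (x_i − a_i)/19, with x_0 = x:
  x_0 = 16/11;  a_0 = 17;  x_1 = (x_0 − 17)/19 = -9/11
  x_1 = -9/11;  a_1 = 13;  x_2 = (x_1 − 13)/19 = -8/11
  x_2 = -8/11;  a_2 = 1;  x_3 = (x_2 − 1)/19 = -1/11
Digits: (17, 13, 1).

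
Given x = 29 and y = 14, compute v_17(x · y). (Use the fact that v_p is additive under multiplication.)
v_17(406) = 0

v_p(x) = 0 (factor: 29 = 17^0 · 29); v_p(y) = 0 (factor: 14 = 17^0 · 14). Additivity: v_p(xy) = v_p(x) + v_p(y) = 0 + 0 = 0. (Direct check: xy = 406 = 17^0 · (406).)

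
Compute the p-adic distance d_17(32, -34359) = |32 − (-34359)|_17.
d_17(32, -34359) = 1/4913

Step 1 — x − y = 32 − (-34359) = 34391. Step 2 — v_17(34391) = 3 (factor: 34391 = (17^3 · 7); the sign does not affect v_p). Step 3 — |x − y|_17 = 17^{-3} = 1/4913.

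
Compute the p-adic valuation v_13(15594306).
v_13(15594306) = 5

v_13(n) is the largest exponent k such that 13^k divides n. Factor out: 15594306 = 13^5 · 42. (Sign doesn't affect v_p.) So v_13(15594306) = 5.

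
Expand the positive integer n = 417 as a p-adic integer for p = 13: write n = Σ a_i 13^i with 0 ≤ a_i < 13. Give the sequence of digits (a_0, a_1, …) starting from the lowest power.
(a_0, a_1, …) = (1, 6, 2)

Repeated division by 13 gives the digits low-to-high: 417 = 1 + 6·13^1 + 2·13^2. Digit sequence: (1, 6, 2).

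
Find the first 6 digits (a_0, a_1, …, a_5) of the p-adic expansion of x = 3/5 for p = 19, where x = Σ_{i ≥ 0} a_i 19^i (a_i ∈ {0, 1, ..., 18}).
(a_0, …, a_5) = (12, 7, 11, 7, 11, 7)

v_19(3/5) = 0 (numerator and denominator both coprime to 19), so x ∈ ℤ_19^×. Compute digits iteratively via a_i = x_i mod 19, x_{i+1} = (x_i − a_i)/19, with x_0 = x:
  x_0 = 3/5;  a_0 = 12;  x_1 = (x_0 − 12)/19 = -3/5
  x_1 = -3/5;  a_1 = 7;  x_2 = (x_1 − 7)/19 = -2/5
  x_2 = -2/5;  a_2 = 11;  x_3 = (x_2 − 11)/19 = -3/5
  x_3 = -3/5;  a_3 = 7;  x_4 = (x_3 − 7)/19 = -2/5
  x_4 = -2/5;  a_4 = 11;  x_5 = (x_4 − 11)/19 = -3/5
  x_5 = -3/5;  a_5 = 7;  x_6 = (x_5 − 7)/19 = -2/5
Digits: (12, 7, 11, 7, 11, 7).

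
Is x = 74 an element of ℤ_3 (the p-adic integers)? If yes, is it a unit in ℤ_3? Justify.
x ∈ ℤ_3^× (unit); v_3(x) = 0

ℤ_3 = {x ∈ ℚ_3 : v_3(x) ≥ 0} and ℤ_3^× = {x ∈ ℤ_3 : v_3(x) = 0}. Here v_3(74) = v_3(num) − v_3(den) = 0; compare against these criteria.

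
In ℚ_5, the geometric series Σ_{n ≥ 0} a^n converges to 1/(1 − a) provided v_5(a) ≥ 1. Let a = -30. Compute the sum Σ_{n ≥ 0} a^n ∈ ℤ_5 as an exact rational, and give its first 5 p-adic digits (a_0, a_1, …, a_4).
Σ a^n = 1/(1 − a) = 1/31;  first 5 digits = (1, 4, 4, 0, 4)

v_5(a) = 1 ≥ 1, so the series converges in ℤ_5 to 1/(1 − a) = 1/(1 − (-30)) = 1/31. Expand this rational in ℤ_5: compute digits iteratively via d_i = x_i mod 5, x_{i+1} = (x_i − d_i)/5. The first 5 digits are (1, 4, 4, 0, 4).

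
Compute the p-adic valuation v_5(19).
v_5(19) = 0

v_5(n) is the largest exponent k such that 5^k divides n. Factor out: 19 = 5^0 · 19. (Sign doesn't affect v_p.) So v_5(19) = 0.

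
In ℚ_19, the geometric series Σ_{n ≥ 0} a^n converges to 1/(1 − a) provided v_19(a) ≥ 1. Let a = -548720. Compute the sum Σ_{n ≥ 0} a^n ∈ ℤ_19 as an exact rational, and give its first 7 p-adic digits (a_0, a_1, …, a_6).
Σ a^n = 1/(1 − a) = 1/548721;  first 7 digits = (1, 0, 0, 15, 14, 18, 15)

v_19(a) = 3 ≥ 1, so the series converges in ℤ_19 to 1/(1 − a) = 1/(1 − (-548720)) = 1/548721. Expand this rational in ℤ_19: compute digits iteratively via d_i = x_i mod 19, x_{i+1} = (x_i − d_i)/19. The first 7 digits are (1, 0, 0, 15, 14, 18, 15).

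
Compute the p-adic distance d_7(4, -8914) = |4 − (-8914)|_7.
d_7(4, -8914) = 1/343

Step 1 — x − y = 4 − (-8914) = 8918. Step 2 — v_7(8918) = 3 (factor: 8918 = (7^3 · 26); the sign does not affect v_p). Step 3 — |x − y|_7 = 7^{-3} = 1/343.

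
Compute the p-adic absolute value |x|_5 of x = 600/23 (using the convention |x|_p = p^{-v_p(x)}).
|600/23|_5 = 1/25

Step 1 — compute v_5(x) by factoring powers of 5 out of the numerator and denominator: v_5(600/23) = 2. Step 2 — apply |x|_p = p^{-v_p(x)} = 5^{-2} = 1/25.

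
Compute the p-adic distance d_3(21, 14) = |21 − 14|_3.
d_3(21, 14) = 1

Step 1 — x − y = 21 − 14 = 7. Step 2 — v_3(7) = 0 (factor: 7 = (3^0 · 7); the sign does not affect v_p). Step 3 — |x − y|_3 = 3^{0} = 1.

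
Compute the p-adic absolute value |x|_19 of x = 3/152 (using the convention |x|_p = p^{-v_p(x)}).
|3/152|_19 = 19

Step 1 — compute v_19(x) by factoring powers of 19 out of the numerator and denominator: v_19(3/152) = -1. Step 2 — apply |x|_p = p^{-v_p(x)} = 19^{1} = 19.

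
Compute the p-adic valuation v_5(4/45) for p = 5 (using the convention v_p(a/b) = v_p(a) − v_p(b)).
v_5(4/45) = -1

Factor powers of 5 from the numerator and denominator of the reduced fraction: 4 = 5^0 · 4 and 45 = 5^1 · 9. Apply v_p(a/b) = v_p(a) − v_p(b): v_5(4/45) = 0 − 1 = -1.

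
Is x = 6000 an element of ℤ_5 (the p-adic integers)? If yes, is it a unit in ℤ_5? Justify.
x ∈ ℤ_5 but not a unit; v_5(x) = 3 > 0

ℤ_5 = {x ∈ ℚ_5 : v_5(x) ≥ 0} and ℤ_5^× = {x ∈ ℤ_5 : v_5(x) = 0}. Here v_5(6000) = v_5(num) − v_5(den) = 3; compare against these criteria.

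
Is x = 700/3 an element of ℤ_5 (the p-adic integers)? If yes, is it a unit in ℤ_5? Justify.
x ∈ ℤ_5 but not a unit; v_5(x) = 2 > 0

ℤ_5 = {x ∈ ℚ_5 : v_5(x) ≥ 0} and ℤ_5^× = {x ∈ ℤ_5 : v_5(x) = 0}. Here v_5(700/3) = v_5(num) − v_5(den) = 2; compare against these criteria.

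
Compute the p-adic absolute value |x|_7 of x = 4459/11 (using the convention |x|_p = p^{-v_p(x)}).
|4459/11|_7 = 1/343

Step 1 — compute v_7(x) by factoring powers of 7 out of the numerator and denominator: v_7(4459/11) = 3. Step 2 — apply |x|_p = p^{-v_p(x)} = 7^{-3} = 1/343.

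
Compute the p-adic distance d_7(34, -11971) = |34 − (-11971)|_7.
d_7(34, -11971) = 1/2401

Step 1 — x − y = 34 − (-11971) = 12005. Step 2 — v_7(12005) = 4 (factor: 12005 = (7^4 · 5); the sign does not affect v_p). Step 3 — |x − y|_7 = 7^{-4} = 1/2401.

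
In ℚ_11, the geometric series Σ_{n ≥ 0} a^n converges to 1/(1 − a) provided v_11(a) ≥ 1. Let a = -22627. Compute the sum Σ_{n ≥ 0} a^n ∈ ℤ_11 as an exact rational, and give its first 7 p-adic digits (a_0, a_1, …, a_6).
Σ a^n = 1/(1 − a) = 1/22628;  first 7 digits = (1, 0, 0, 5, 9, 10, 2)

v_11(a) = 3 ≥ 1, so the series converges in ℤ_11 to 1/(1 − a) = 1/(1 − (-22627)) = 1/22628. Expand this rational in ℤ_11: compute digits iteratively via d_i = x_i mod 11, x_{i+1} = (x_i − d_i)/11. The first 7 digits are (1, 0, 0, 5, 9, 10, 2).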